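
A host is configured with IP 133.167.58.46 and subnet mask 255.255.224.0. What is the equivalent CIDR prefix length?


Binary: 11111111.11111111.11100000.00000000
Count leading 1s
Prefix: /19


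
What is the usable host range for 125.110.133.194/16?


Network: 125.110.0.0
Broadcast: 125.110.255.255
First usable = network + 1
Last usable = broadcast - 1
Range: 125.110.0.1 to 125.110.255.254


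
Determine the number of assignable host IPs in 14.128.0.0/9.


Host bits = 32 - 9 = 23
Total addresses = 2^23 = 8388608
Usable = total - 2 (network and broadcast)
Usable hosts: 8388606


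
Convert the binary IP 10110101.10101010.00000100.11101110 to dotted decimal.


10110101 = 181
10101010 = 170
00000100 = 4
11101110 = 238
IP: 181.170.4.238


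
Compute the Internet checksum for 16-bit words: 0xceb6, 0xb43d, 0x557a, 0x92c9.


Sum all words (with carry folding):
+ 0xceb6 = 0xceb6
+ 0xb43d = 0x82f4
+ 0x557a = 0xd86e
+ 0x92c9 = 0x6b38
One's complement: ~0x6b38
Checksum = 0x94c7


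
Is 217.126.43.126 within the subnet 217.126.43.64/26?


Subnet network: 217.126.43.64
Test IP AND mask: 217.126.43.64
Yes, 217.126.43.126 is in 217.126.43.64/26


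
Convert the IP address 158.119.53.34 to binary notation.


158 = 10011110
119 = 01110111
53 = 00110101
34 = 00100010
Binary: 10011110.01110111.00110101.00100010


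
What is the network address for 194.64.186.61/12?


IP:   11000010.01000000.10111010.00111101
Mask: 11111111.11110000.00000000.00000000
AND operation:
Net:  11000010.01000000.00000000.00000000
Network: 194.64.0.0/12


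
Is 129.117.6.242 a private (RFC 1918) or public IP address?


RFC 1918 private ranges:
  10.0.0.0/8 (10.0.0.0 - 10.255.255.255)
  172.16.0.0/12 (172.16.0.0 - 172.31.255.255)
  192.168.0.0/16 (192.168.0.0 - 192.168.255.255)
Public (not in any RFC 1918 range)


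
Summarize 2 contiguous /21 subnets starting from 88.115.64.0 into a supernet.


Original prefix: /21
Number of subnets: 2 = 2^1
New prefix = 21 - 1 = 20
Supernet: 88.115.64.0/20


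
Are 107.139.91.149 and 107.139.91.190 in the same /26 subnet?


Mask: 255.255.255.192
107.139.91.149 AND mask = 107.139.91.128
107.139.91.190 AND mask = 107.139.91.128
Yes, same subnet (107.139.91.128)


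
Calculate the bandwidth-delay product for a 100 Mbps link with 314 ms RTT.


BDP = bandwidth * RTT
= 100 Mbps * 314 ms
= 100 * 1e6 * 314 / 1000 bits
= 31400000 bits
= 3925000 bytes
= 3833.0078 KB
BDP = 31400000 bits (3925000 bytes)


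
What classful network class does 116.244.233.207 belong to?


First octet: 116
Binary: 01110100
0xxxxxxx -> Class A (1-126)
Class A, default mask 255.0.0.0 (/8)


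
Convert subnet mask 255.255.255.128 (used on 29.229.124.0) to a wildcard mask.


Subnet mask: 255.255.255.128
Wildcard = 255.255.255.255 - subnet mask
255 - 255 = 0
255 - 255 = 0
255 - 255 = 0
255 - 128 = 127
Wildcard: 0.0.0.127


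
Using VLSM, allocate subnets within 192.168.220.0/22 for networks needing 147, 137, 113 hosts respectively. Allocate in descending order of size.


147 hosts -> /24 (254 usable): 192.168.220.0/24
137 hosts -> /24 (254 usable): 192.168.221.0/24
113 hosts -> /25 (126 usable): 192.168.222.0/25
Allocation: 192.168.220.0/24 (147 hosts, 254 usable); 192.168.221.0/24 (137 hosts, 254 usable); 192.168.222.0/25 (113 hosts, 126 usable)


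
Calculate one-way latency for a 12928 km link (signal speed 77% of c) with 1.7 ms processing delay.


Speed = 0.77 * 3e5 km/s = 231000 km/s
Propagation delay = 12928 / 231000 = 0.056 s = 55.9654 ms
Processing delay = 1.7 ms
Total one-way latency = 57.6654 ms


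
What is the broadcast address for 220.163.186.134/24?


Network: 220.163.186.0/24
Host bits = 8
Set all host bits to 1:
Broadcast: 220.163.186.255


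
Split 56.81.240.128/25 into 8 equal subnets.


New prefix = 25 + 3 = 28
Each subnet has 16 addresses
  56.81.240.128/28
  56.81.240.144/28
  56.81.240.160/28
  56.81.240.176/28
  56.81.240.192/28
  56.81.240.208/28
  56.81.240.224/28
  56.81.240.240/28
Subnets: 56.81.240.128/28, 56.81.240.144/28, 56.81.240.160/28, 56.81.240.176/28, 56.81.240.192/28, 56.81.240.208/28, 56.81.240.224/28, 56.81.240.240/28


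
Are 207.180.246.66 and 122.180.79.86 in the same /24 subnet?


Mask: 255.255.255.0
207.180.246.66 AND mask = 207.180.246.0
122.180.79.86 AND mask = 122.180.79.0
No, different subnets (207.180.246.0 vs 122.180.79.0)


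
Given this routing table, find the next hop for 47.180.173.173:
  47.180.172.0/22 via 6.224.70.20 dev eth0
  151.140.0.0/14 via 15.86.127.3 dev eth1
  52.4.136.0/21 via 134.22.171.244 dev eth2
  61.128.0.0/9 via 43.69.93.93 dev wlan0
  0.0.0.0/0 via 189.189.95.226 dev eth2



Longest prefix match for 47.180.173.173:
  /22 47.180.172.0: MATCH
  /14 151.140.0.0: no
  /21 52.4.136.0: no
  /9 61.128.0.0: no
  /0 0.0.0.0: MATCH
Selected: next-hop 6.224.70.20 via eth0 (matched /22)


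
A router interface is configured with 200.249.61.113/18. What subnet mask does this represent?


/18 means 18 network bits, 14 host bits
Binary: 11111111111111111100000000000000
Mask: 255.255.192.0


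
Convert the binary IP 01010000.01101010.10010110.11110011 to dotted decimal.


01010000 = 80
01101010 = 106
10010110 = 150
11110011 = 243
IP: 80.106.150.243


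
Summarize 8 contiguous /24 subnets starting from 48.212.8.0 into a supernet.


Original prefix: /24
Number of subnets: 8 = 2^3
New prefix = 24 - 3 = 21
Supernet: 48.212.8.0/21


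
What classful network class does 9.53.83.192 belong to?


First octet: 9
Binary: 00001001
0xxxxxxx -> Class A (1-126)
Class A, default mask 255.0.0.0 (/8)


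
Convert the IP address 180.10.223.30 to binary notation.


180 = 10110100
10 = 00001010
223 = 11011111
30 = 00011110
Binary: 10110100.00001010.11011111.00011110


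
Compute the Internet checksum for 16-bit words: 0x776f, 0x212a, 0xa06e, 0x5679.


Sum all words (with carry folding):
+ 0x776f = 0x776f
+ 0x212a = 0x9899
+ 0xa06e = 0x3908
+ 0x5679 = 0x8f81
One's complement: ~0x8f81
Checksum = 0x707e


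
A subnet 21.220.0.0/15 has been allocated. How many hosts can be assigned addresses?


Host bits = 32 - 15 = 17
Total addresses = 2^17 = 131072
Usable = total - 2 (network and broadcast)
Usable hosts: 131070


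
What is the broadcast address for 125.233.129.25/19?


Network: 125.233.128.0/19
Host bits = 13
Set all host bits to 1:
Broadcast: 125.233.159.255


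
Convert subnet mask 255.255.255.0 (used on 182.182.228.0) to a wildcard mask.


Subnet mask: 255.255.255.0
Wildcard = 255.255.255.255 - subnet mask
255 - 255 = 0
255 - 255 = 0
255 - 255 = 0
255 - 0 = 255
Wildcard: 0.0.0.255


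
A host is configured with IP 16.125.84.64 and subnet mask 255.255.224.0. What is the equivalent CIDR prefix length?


Binary: 11111111.11111111.11100000.00000000
Count leading 1s
Prefix: /19


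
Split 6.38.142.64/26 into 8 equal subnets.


New prefix = 26 + 3 = 29
Each subnet has 8 addresses
  6.38.142.64/29
  6.38.142.72/29
  6.38.142.80/29
  6.38.142.88/29
  6.38.142.96/29
  6.38.142.104/29
  6.38.142.112/29
  6.38.142.120/29
Subnets: 6.38.142.64/29, 6.38.142.72/29, 6.38.142.80/29, 6.38.142.88/29, 6.38.142.96/29, 6.38.142.104/29, 6.38.142.112/29, 6.38.142.120/29


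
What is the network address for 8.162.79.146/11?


IP:   00001000.10100010.01001111.10010010
Mask: 11111111.11100000.00000000.00000000
AND operation:
Net:  00001000.10100000.00000000.00000000
Network: 8.160.0.0/11


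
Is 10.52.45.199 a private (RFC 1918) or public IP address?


RFC 1918 private ranges:
  10.0.0.0/8 (10.0.0.0 - 10.255.255.255)
  172.16.0.0/12 (172.16.0.0 - 172.31.255.255)
  192.168.0.0/16 (192.168.0.0 - 192.168.255.255)
Private (in 10.0.0.0/8)


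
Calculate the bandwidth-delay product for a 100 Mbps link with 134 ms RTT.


BDP = bandwidth * RTT
= 100 Mbps * 134 ms
= 100 * 1e6 * 134 / 1000 bits
= 13400000 bits
= 1675000 bytes
= 1635.7422 KB
BDP = 13400000 bits (1675000 bytes)


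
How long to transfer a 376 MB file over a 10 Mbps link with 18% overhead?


Effective throughput = 10 * (1 - 18/100) = 8.2 Mbps
File size in Mb = 376 * 8 = 3008 Mb
Time = 3008 / 8.2
Time = 366.8293 seconds


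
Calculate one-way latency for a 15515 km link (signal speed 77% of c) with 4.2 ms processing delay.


Speed = 0.77 * 3e5 km/s = 231000 km/s
Propagation delay = 15515 / 231000 = 0.0672 s = 67.1645 ms
Processing delay = 4.2 ms
Total one-way latency = 71.3645 ms


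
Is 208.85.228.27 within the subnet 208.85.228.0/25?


Subnet network: 208.85.228.0
Test IP AND mask: 208.85.228.0
Yes, 208.85.228.27 is in 208.85.228.0/25


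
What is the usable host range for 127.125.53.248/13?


Network: 127.120.0.0
Broadcast: 127.127.255.255
First usable = network + 1
Last usable = broadcast - 1
Range: 127.120.0.1 to 127.127.255.254


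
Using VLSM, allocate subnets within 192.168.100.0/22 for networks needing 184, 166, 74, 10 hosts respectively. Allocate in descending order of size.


184 hosts -> /24 (254 usable): 192.168.100.0/24
166 hosts -> /24 (254 usable): 192.168.101.0/24
74 hosts -> /25 (126 usable): 192.168.102.0/25
10 hosts -> /28 (14 usable): 192.168.102.128/28
Allocation: 192.168.100.0/24 (184 hosts, 254 usable); 192.168.101.0/24 (166 hosts, 254 usable); 192.168.102.0/25 (74 hosts, 126 usable); 192.168.102.128/28 (10 hosts, 14 usable)


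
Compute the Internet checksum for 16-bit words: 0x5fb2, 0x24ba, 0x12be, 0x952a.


Sum all words (with carry folding):
+ 0x5fb2 = 0x5fb2
+ 0x24ba = 0x846c
+ 0x12be = 0x972a
+ 0x952a = 0x2c55
One's complement: ~0x2c55
Checksum = 0xd3aa


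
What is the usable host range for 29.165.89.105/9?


Network: 29.128.0.0
Broadcast: 29.255.255.255
First usable = network + 1
Last usable = broadcast - 1
Range: 29.128.0.1 to 29.255.255.254


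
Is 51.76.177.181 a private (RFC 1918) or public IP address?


RFC 1918 private ranges:
  10.0.0.0/8 (10.0.0.0 - 10.255.255.255)
  172.16.0.0/12 (172.16.0.0 - 172.31.255.255)
  192.168.0.0/16 (192.168.0.0 - 192.168.255.255)
Public (not in any RFC 1918 range)


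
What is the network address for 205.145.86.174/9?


IP:   11001101.10010001.01010110.10101110
Mask: 11111111.10000000.00000000.00000000
AND operation:
Net:  11001101.10000000.00000000.00000000
Network: 205.128.0.0/9


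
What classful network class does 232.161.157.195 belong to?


First octet: 232
Binary: 11101000
1110xxxx -> Class D (224-239)
Class D (multicast), default mask N/A


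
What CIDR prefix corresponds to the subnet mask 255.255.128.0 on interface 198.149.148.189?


Binary: 11111111.11111111.10000000.00000000
Count leading 1s
Prefix: /17


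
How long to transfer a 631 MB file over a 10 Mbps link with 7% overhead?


Effective throughput = 10 * (1 - 7/100) = 9.3 Mbps
File size in Mb = 631 * 8 = 5048 Mb
Time = 5048 / 9.3
Time = 542.7957 seconds


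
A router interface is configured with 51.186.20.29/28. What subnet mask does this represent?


/28 means 28 network bits, 4 host bits
Binary: 11111111111111111111111111110000
Mask: 255.255.255.240


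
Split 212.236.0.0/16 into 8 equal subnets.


New prefix = 16 + 3 = 19
Each subnet has 8192 addresses
  212.236.0.0/19
  212.236.32.0/19
  212.236.64.0/19
  212.236.96.0/19
  212.236.128.0/19
  212.236.160.0/19
  212.236.192.0/19
  212.236.224.0/19
Subnets: 212.236.0.0/19, 212.236.32.0/19, 212.236.64.0/19, 212.236.96.0/19, 212.236.128.0/19, 212.236.160.0/19, 212.236.192.0/19, 212.236.224.0/19


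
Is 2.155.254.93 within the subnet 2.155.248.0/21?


Subnet network: 2.155.248.0
Test IP AND mask: 2.155.248.0
Yes, 2.155.254.93 is in 2.155.248.0/21


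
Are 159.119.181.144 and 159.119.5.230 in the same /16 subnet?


Mask: 255.255.0.0
159.119.181.144 AND mask = 159.119.0.0
159.119.5.230 AND mask = 159.119.0.0
Yes, same subnet (159.119.0.0)


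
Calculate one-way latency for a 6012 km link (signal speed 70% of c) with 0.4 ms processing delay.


Speed = 0.7 * 3e5 km/s = 210000 km/s
Propagation delay = 6012 / 210000 = 0.0286 s = 28.6286 ms
Processing delay = 0.4 ms
Total one-way latency = 29.0286 ms


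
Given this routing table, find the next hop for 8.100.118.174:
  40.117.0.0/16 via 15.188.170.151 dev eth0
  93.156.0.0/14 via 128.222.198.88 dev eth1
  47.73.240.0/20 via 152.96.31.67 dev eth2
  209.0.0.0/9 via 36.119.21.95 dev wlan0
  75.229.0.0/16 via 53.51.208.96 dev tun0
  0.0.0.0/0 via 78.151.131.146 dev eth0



Longest prefix match for 8.100.118.174:
  /16 40.117.0.0: no
  /14 93.156.0.0: no
  /20 47.73.240.0: no
  /9 209.0.0.0: no
  /16 75.229.0.0: no
  /0 0.0.0.0: MATCH
Selected: next-hop 78.151.131.146 via eth0 (matched /0)


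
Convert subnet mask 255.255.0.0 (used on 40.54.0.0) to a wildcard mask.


Subnet mask: 255.255.0.0
Wildcard = 255.255.255.255 - subnet mask
255 - 255 = 0
255 - 255 = 0
255 - 0 = 255
255 - 0 = 255
Wildcard: 0.0.255.255


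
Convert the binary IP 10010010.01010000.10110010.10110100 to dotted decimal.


10010010 = 146
01010000 = 80
10110010 = 178
10110100 = 180
IP: 146.80.178.180


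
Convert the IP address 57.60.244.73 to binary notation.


57 = 00111001
60 = 00111100
244 = 11110100
73 = 01001001
Binary: 00111001.00111100.11110100.01001001


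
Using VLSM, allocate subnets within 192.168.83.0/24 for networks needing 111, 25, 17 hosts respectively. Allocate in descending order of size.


111 hosts -> /25 (126 usable): 192.168.83.0/25
25 hosts -> /27 (30 usable): 192.168.83.128/27
17 hosts -> /27 (30 usable): 192.168.83.160/27
Allocation: 192.168.83.0/25 (111 hosts, 126 usable); 192.168.83.128/27 (25 hosts, 30 usable); 192.168.83.160/27 (17 hosts, 30 usable)


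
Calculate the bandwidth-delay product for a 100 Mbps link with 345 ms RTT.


BDP = bandwidth * RTT
= 100 Mbps * 345 ms
= 100 * 1e6 * 345 / 1000 bits
= 34500000 bits
= 4312500 bytes
= 4211.4258 KB
BDP = 34500000 bits (4312500 bytes)


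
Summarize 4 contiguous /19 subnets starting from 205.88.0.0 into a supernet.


Original prefix: /19
Number of subnets: 4 = 2^2
New prefix = 19 - 2 = 17
Supernet: 205.88.0.0/17


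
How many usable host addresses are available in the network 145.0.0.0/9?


Host bits = 32 - 9 = 23
Total addresses = 2^23 = 8388608
Usable = total - 2 (network and broadcast)
Usable hosts: 8388606


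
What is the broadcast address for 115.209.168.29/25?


Network: 115.209.168.0/25
Host bits = 7
Set all host bits to 1:
Broadcast: 115.209.168.127


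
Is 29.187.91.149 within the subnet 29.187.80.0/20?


Subnet network: 29.187.80.0
Test IP AND mask: 29.187.80.0
Yes, 29.187.91.149 is in 29.187.80.0/20


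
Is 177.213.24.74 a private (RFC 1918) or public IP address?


RFC 1918 private ranges:
  10.0.0.0/8 (10.0.0.0 - 10.255.255.255)
  172.16.0.0/12 (172.16.0.0 - 172.31.255.255)
  192.168.0.0/16 (192.168.0.0 - 192.168.255.255)
Public (not in any RFC 1918 range)


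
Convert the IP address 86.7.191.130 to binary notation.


86 = 01010110
7 = 00000111
191 = 10111111
130 = 10000010
Binary: 01010110.00000111.10111111.10000010


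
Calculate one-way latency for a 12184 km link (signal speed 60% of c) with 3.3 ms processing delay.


Speed = 0.6 * 3e5 km/s = 180000 km/s
Propagation delay = 12184 / 180000 = 0.0677 s = 67.6889 ms
Processing delay = 3.3 ms
Total one-way latency = 70.9889 ms


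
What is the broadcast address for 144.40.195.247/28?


Network: 144.40.195.240/28
Host bits = 4
Set all host bits to 1:
Broadcast: 144.40.195.255


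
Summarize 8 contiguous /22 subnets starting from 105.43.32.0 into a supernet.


Original prefix: /22
Number of subnets: 8 = 2^3
New prefix = 22 - 3 = 19
Supernet: 105.43.32.0/19


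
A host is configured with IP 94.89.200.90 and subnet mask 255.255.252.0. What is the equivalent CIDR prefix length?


Binary: 11111111.11111111.11111100.00000000
Count leading 1s
Prefix: /22


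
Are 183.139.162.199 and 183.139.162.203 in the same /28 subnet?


Mask: 255.255.255.240
183.139.162.199 AND mask = 183.139.162.192
183.139.162.203 AND mask = 183.139.162.192
Yes, same subnet (183.139.162.192)


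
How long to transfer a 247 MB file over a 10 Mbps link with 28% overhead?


Effective throughput = 10 * (1 - 28/100) = 7.2 Mbps
File size in Mb = 247 * 8 = 1976 Mb
Time = 1976 / 7.2
Time = 274.4444 seconds


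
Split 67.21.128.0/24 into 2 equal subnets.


New prefix = 24 + 1 = 25
Each subnet has 128 addresses
  67.21.128.0/25
  67.21.128.128/25
Subnets: 67.21.128.0/25, 67.21.128.128/25


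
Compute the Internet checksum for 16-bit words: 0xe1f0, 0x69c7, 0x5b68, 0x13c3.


Sum all words (with carry folding):
+ 0xe1f0 = 0xe1f0
+ 0x69c7 = 0x4bb8
+ 0x5b68 = 0xa720
+ 0x13c3 = 0xbae3
One's complement: ~0xbae3
Checksum = 0x451c


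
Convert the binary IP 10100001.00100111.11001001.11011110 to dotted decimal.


10100001 = 161
00100111 = 39
11001001 = 201
11011110 = 222
IP: 161.39.201.222


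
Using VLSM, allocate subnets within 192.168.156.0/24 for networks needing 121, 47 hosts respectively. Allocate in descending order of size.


121 hosts -> /25 (126 usable): 192.168.156.0/25
47 hosts -> /26 (62 usable): 192.168.156.128/26
Allocation: 192.168.156.0/25 (121 hosts, 126 usable); 192.168.156.128/26 (47 hosts, 62 usable)


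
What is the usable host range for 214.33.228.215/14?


Network: 214.32.0.0
Broadcast: 214.35.255.255
First usable = network + 1
Last usable = broadcast - 1
Range: 214.32.0.1 to 214.35.255.254


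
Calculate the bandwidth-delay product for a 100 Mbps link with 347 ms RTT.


BDP = bandwidth * RTT
= 100 Mbps * 347 ms
= 100 * 1e6 * 347 / 1000 bits
= 34700000 bits
= 4337500 bytes
= 4235.8398 KB
BDP = 34700000 bits (4337500 bytes)


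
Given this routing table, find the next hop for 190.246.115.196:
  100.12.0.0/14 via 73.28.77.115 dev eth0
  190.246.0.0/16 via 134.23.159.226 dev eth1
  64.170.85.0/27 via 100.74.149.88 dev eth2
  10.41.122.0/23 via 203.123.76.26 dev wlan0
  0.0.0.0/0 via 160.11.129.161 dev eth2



Longest prefix match for 190.246.115.196:
  /14 100.12.0.0: no
  /16 190.246.0.0: MATCH
  /27 64.170.85.0: no
  /23 10.41.122.0: no
  /0 0.0.0.0: MATCH
Selected: next-hop 134.23.159.226 via eth1 (matched /16)


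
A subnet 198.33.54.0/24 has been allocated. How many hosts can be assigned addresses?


Host bits = 32 - 24 = 8
Total addresses = 2^8 = 256
Usable = total - 2 (network and broadcast)
Usable hosts: 254


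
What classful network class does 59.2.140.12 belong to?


First octet: 59
Binary: 00111011
0xxxxxxx -> Class A (1-126)
Class A, default mask 255.0.0.0 (/8)


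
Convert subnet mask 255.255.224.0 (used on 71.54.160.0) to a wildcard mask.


Subnet mask: 255.255.224.0
Wildcard = 255.255.255.255 - subnet mask
255 - 255 = 0
255 - 255 = 0
255 - 224 = 31
255 - 0 = 255
Wildcard: 0.0.31.255


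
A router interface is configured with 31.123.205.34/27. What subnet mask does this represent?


/27 means 27 network bits, 5 host bits
Binary: 11111111111111111111111111100000
Mask: 255.255.255.224


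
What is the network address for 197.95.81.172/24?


IP:   11000101.01011111.01010001.10101100
Mask: 11111111.11111111.11111111.00000000
AND operation:
Net:  11000101.01011111.01010001.00000000
Network: 197.95.81.0/24


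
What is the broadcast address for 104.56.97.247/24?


Network: 104.56.97.0/24
Host bits = 8
Set all host bits to 1:
Broadcast: 104.56.97.255


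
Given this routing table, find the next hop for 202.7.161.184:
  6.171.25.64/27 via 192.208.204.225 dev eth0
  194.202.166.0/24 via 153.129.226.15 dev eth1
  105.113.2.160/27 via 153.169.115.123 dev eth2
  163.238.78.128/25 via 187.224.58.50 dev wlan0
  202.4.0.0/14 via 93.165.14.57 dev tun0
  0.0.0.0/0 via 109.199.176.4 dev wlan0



Longest prefix match for 202.7.161.184:
  /27 6.171.25.64: no
  /24 194.202.166.0: no
  /27 105.113.2.160: no
  /25 163.238.78.128: no
  /14 202.4.0.0: MATCH
  /0 0.0.0.0: MATCH
Selected: next-hop 93.165.14.57 via tun0 (matched /14)


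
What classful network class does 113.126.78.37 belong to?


First octet: 113
Binary: 01110001
0xxxxxxx -> Class A (1-126)
Class A, default mask 255.0.0.0 (/8)


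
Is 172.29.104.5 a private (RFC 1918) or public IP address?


RFC 1918 private ranges:
  10.0.0.0/8 (10.0.0.0 - 10.255.255.255)
  172.16.0.0/12 (172.16.0.0 - 172.31.255.255)
  192.168.0.0/16 (192.168.0.0 - 192.168.255.255)
Private (in 172.16.0.0/12)


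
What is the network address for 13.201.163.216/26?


IP:   00001101.11001001.10100011.11011000
Mask: 11111111.11111111.11111111.11000000
AND operation:
Net:  00001101.11001001.10100011.11000000
Network: 13.201.163.192/26


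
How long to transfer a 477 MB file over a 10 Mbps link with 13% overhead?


Effective throughput = 10 * (1 - 13/100) = 8.7 Mbps
File size in Mb = 477 * 8 = 3816 Mb
Time = 3816 / 8.7
Time = 438.6207 seconds


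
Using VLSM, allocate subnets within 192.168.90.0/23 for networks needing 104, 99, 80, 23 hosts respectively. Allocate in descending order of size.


104 hosts -> /25 (126 usable): 192.168.90.0/25
99 hosts -> /25 (126 usable): 192.168.90.128/25
80 hosts -> /25 (126 usable): 192.168.91.0/25
23 hosts -> /27 (30 usable): 192.168.91.128/27
Allocation: 192.168.90.0/25 (104 hosts, 126 usable); 192.168.90.128/25 (99 hosts, 126 usable); 192.168.91.0/25 (80 hosts, 126 usable); 192.168.91.128/27 (23 hosts, 30 usable)


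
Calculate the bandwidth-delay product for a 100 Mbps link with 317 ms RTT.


BDP = bandwidth * RTT
= 100 Mbps * 317 ms
= 100 * 1e6 * 317 / 1000 bits
= 31700000 bits
= 3962500 bytes
= 3869.6289 KB
BDP = 31700000 bits (3962500 bytes)


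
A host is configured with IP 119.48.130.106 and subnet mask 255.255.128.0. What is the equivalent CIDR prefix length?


Binary: 11111111.11111111.10000000.00000000
Count leading 1s
Prefix: /17


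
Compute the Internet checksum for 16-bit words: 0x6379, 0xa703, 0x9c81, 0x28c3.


Sum all words (with carry folding):
+ 0x6379 = 0x6379
+ 0xa703 = 0x0a7d
+ 0x9c81 = 0xa6fe
+ 0x28c3 = 0xcfc1
One's complement: ~0xcfc1
Checksum = 0x303e


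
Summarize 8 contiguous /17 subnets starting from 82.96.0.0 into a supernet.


Original prefix: /17
Number of subnets: 8 = 2^3
New prefix = 17 - 3 = 14
Supernet: 82.96.0.0/14


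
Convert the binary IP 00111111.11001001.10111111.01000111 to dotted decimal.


00111111 = 63
11001001 = 201
10111111 = 191
01000111 = 71
IP: 63.201.191.71


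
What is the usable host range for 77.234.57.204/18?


Network: 77.234.0.0
Broadcast: 77.234.63.255
First usable = network + 1
Last usable = broadcast - 1
Range: 77.234.0.1 to 77.234.63.254


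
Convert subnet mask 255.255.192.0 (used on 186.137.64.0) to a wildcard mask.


Subnet mask: 255.255.192.0
Wildcard = 255.255.255.255 - subnet mask
255 - 255 = 0
255 - 255 = 0
255 - 192 = 63
255 - 0 = 255
Wildcard: 0.0.63.255


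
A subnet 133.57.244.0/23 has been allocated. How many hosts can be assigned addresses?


Host bits = 32 - 23 = 9
Total addresses = 2^9 = 512
Usable = total - 2 (network and broadcast)
Usable hosts: 510


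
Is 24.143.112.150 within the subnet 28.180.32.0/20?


Subnet network: 28.180.32.0
Test IP AND mask: 24.143.112.0
No, 24.143.112.150 is not in 28.180.32.0/20


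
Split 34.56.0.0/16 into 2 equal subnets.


New prefix = 16 + 1 = 17
Each subnet has 32768 addresses
  34.56.0.0/17
  34.56.128.0/17
Subnets: 34.56.0.0/17, 34.56.128.0/17


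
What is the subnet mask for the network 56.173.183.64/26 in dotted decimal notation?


/26 means 26 network bits, 6 host bits
Binary: 11111111111111111111111111000000
Mask: 255.255.255.192


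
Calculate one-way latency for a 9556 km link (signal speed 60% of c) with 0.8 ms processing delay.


Speed = 0.6 * 3e5 km/s = 180000 km/s
Propagation delay = 9556 / 180000 = 0.0531 s = 53.0889 ms
Processing delay = 0.8 ms
Total one-way latency = 53.8889 ms


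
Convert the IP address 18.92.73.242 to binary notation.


18 = 00010010
92 = 01011100
73 = 01001001
242 = 11110010
Binary: 00010010.01011100.01001001.11110010


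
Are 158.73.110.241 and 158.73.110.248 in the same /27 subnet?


Mask: 255.255.255.224
158.73.110.241 AND mask = 158.73.110.224
158.73.110.248 AND mask = 158.73.110.224
Yes, same subnet (158.73.110.224)


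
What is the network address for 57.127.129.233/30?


IP:   00111001.01111111.10000001.11101001
Mask: 11111111.11111111.11111111.11111100
AND operation:
Net:  00111001.01111111.10000001.11101000
Network: 57.127.129.232/30


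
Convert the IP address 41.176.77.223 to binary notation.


41 = 00101001
176 = 10110000
77 = 01001101
223 = 11011111
Binary: 00101001.10110000.01001101.11011111


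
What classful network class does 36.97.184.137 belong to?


First octet: 36
Binary: 00100100
0xxxxxxx -> Class A (1-126)
Class A, default mask 255.0.0.0 (/8)


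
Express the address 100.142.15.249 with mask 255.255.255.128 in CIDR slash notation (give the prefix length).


Binary: 11111111.11111111.11111111.10000000
Count leading 1s
Prefix: /25


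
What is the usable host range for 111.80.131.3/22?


Network: 111.80.128.0
Broadcast: 111.80.131.255
First usable = network + 1
Last usable = broadcast - 1
Range: 111.80.128.1 to 111.80.131.254


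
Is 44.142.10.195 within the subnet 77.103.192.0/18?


Subnet network: 77.103.192.0
Test IP AND mask: 44.142.0.0
No, 44.142.10.195 is not in 77.103.192.0/18


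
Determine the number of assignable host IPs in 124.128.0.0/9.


Host bits = 32 - 9 = 23
Total addresses = 2^23 = 8388608
Usable = total - 2 (network and broadcast)
Usable hosts: 8388606


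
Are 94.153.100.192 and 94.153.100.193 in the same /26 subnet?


Mask: 255.255.255.192
94.153.100.192 AND mask = 94.153.100.192
94.153.100.193 AND mask = 94.153.100.192
Yes, same subnet (94.153.100.192)


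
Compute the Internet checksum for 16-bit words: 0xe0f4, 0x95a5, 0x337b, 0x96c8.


Sum all words (with carry folding):
+ 0xe0f4 = 0xe0f4
+ 0x95a5 = 0x769a
+ 0x337b = 0xaa15
+ 0x96c8 = 0x40de
One's complement: ~0x40de
Checksum = 0xbf21


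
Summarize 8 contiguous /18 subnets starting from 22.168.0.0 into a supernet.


Original prefix: /18
Number of subnets: 8 = 2^3
New prefix = 18 - 3 = 15
Supernet: 22.168.0.0/15


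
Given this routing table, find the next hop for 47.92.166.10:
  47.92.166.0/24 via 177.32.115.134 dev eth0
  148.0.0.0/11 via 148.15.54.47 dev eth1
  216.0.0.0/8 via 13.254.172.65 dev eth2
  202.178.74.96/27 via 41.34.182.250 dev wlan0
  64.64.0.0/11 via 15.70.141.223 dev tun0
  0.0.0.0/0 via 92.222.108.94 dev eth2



Longest prefix match for 47.92.166.10:
  /24 47.92.166.0: MATCH
  /11 148.0.0.0: no
  /8 216.0.0.0: no
  /27 202.178.74.96: no
  /11 64.64.0.0: no
  /0 0.0.0.0: MATCH
Selected: next-hop 177.32.115.134 via eth0 (matched /24)


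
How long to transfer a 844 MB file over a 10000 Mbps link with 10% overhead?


Effective throughput = 10000 * (1 - 10/100) = 9000 Mbps
File size in Mb = 844 * 8 = 6752 Mb
Time = 6752 / 9000
Time = 0.7502 seconds


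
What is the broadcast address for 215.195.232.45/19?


Network: 215.195.224.0/19
Host bits = 13
Set all host bits to 1:
Broadcast: 215.195.255.255


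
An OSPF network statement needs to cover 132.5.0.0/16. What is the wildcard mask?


Subnet mask: 255.255.0.0
Wildcard = 255.255.255.255 - subnet mask
255 - 255 = 0
255 - 255 = 0
255 - 0 = 255
255 - 0 = 255
Wildcard: 0.0.255.255


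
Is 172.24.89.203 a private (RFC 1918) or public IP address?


RFC 1918 private ranges:
  10.0.0.0/8 (10.0.0.0 - 10.255.255.255)
  172.16.0.0/12 (172.16.0.0 - 172.31.255.255)
  192.168.0.0/16 (192.168.0.0 - 192.168.255.255)
Private (in 172.16.0.0/12)


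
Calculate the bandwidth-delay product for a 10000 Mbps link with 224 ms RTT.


BDP = bandwidth * RTT
= 10000 Mbps * 224 ms
= 10000 * 1e6 * 224 / 1000 bits
= 2240000000 bits
= 280000000 bytes
= 273437.5 KB
BDP = 2240000000 bits (280000000 bytes)


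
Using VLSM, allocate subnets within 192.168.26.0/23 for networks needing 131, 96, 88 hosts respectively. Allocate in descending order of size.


131 hosts -> /24 (254 usable): 192.168.26.0/24
96 hosts -> /25 (126 usable): 192.168.27.0/25
88 hosts -> /25 (126 usable): 192.168.27.128/25
Allocation: 192.168.26.0/24 (131 hosts, 254 usable); 192.168.27.0/25 (96 hosts, 126 usable); 192.168.27.128/25 (88 hosts, 126 usable)


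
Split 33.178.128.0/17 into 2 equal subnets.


New prefix = 17 + 1 = 18
Each subnet has 16384 addresses
  33.178.128.0/18
  33.178.192.0/18
Subnets: 33.178.128.0/18, 33.178.192.0/18


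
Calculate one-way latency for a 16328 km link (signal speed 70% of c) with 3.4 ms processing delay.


Speed = 0.7 * 3e5 km/s = 210000 km/s
Propagation delay = 16328 / 210000 = 0.0778 s = 77.7524 ms
Processing delay = 3.4 ms
Total one-way latency = 81.1524 ms


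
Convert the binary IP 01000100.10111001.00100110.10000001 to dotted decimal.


01000100 = 68
10111001 = 185
00100110 = 38
10000001 = 129
IP: 68.185.38.129


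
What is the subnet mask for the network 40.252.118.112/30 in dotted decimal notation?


/30 means 30 network bits, 2 host bits
Binary: 11111111111111111111111111111100
Mask: 255.255.255.252


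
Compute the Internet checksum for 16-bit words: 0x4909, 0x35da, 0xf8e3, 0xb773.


Sum all words (with carry folding):
+ 0x4909 = 0x4909
+ 0x35da = 0x7ee3
+ 0xf8e3 = 0x77c7
+ 0xb773 = 0x2f3b
One's complement: ~0x2f3b
Checksum = 0xd0c4


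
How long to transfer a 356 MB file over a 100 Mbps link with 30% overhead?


Effective throughput = 100 * (1 - 30/100) = 70 Mbps
File size in Mb = 356 * 8 = 2848 Mb
Time = 2848 / 70
Time = 40.6857 seconds


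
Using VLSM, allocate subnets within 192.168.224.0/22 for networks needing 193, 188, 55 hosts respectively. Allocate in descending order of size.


193 hosts -> /24 (254 usable): 192.168.224.0/24
188 hosts -> /24 (254 usable): 192.168.225.0/24
55 hosts -> /26 (62 usable): 192.168.226.0/26
Allocation: 192.168.224.0/24 (193 hosts, 254 usable); 192.168.225.0/24 (188 hosts, 254 usable); 192.168.226.0/26 (55 hosts, 62 usable)


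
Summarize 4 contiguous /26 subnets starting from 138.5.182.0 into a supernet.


Original prefix: /26
Number of subnets: 4 = 2^2
New prefix = 26 - 2 = 24
Supernet: 138.5.182.0/24


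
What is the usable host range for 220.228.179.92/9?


Network: 220.128.0.0
Broadcast: 220.255.255.255
First usable = network + 1
Last usable = broadcast - 1
Range: 220.128.0.1 to 220.255.255.254


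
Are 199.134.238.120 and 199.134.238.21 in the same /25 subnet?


Mask: 255.255.255.128
199.134.238.120 AND mask = 199.134.238.0
199.134.238.21 AND mask = 199.134.238.0
Yes, same subnet (199.134.238.0)


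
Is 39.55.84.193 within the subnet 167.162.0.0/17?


Subnet network: 167.162.0.0
Test IP AND mask: 39.55.0.0
No, 39.55.84.193 is not in 167.162.0.0/17


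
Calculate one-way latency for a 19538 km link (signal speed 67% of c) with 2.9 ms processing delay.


Speed = 0.67 * 3e5 km/s = 201000 km/s
Propagation delay = 19538 / 201000 = 0.0972 s = 97.204 ms
Processing delay = 2.9 ms
Total one-way latency = 100.104 ms


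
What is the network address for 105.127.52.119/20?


IP:   01101001.01111111.00110100.01110111
Mask: 11111111.11111111.11110000.00000000
AND operation:
Net:  01101001.01111111.00110000.00000000
Network: 105.127.48.0/20


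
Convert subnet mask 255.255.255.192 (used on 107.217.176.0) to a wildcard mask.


Subnet mask: 255.255.255.192
Wildcard = 255.255.255.255 - subnet mask
255 - 255 = 0
255 - 255 = 0
255 - 255 = 0
255 - 192 = 63
Wildcard: 0.0.0.63


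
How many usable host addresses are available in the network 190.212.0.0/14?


Host bits = 32 - 14 = 18
Total addresses = 2^18 = 262144
Usable = total - 2 (network and broadcast)
Usable hosts: 262142


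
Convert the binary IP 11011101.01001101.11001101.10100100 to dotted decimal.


11011101 = 221
01001101 = 77
11001101 = 205
10100100 = 164
IP: 221.77.205.164


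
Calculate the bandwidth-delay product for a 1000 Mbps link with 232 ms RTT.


BDP = bandwidth * RTT
= 1000 Mbps * 232 ms
= 1000 * 1e6 * 232 / 1000 bits
= 232000000 bits
= 29000000 bytes
= 28320.3125 KB
BDP = 232000000 bits (29000000 bytes)


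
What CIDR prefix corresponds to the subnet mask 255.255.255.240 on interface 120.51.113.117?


Binary: 11111111.11111111.11111111.11110000
Count leading 1s
Prefix: /28


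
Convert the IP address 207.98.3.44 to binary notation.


207 = 11001111
98 = 01100010
3 = 00000011
44 = 00101100
Binary: 11001111.01100010.00000011.00101100


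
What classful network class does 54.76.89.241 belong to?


First octet: 54
Binary: 00110110
0xxxxxxx -> Class A (1-126)
Class A, default mask 255.0.0.0 (/8)


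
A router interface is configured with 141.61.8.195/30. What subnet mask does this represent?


/30 means 30 network bits, 2 host bits
Binary: 11111111111111111111111111111100
Mask: 255.255.255.252


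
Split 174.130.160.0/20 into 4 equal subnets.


New prefix = 20 + 2 = 22
Each subnet has 1024 addresses
  174.130.160.0/22
  174.130.164.0/22
  174.130.168.0/22
  174.130.172.0/22
Subnets: 174.130.160.0/22, 174.130.164.0/22, 174.130.168.0/22, 174.130.172.0/22


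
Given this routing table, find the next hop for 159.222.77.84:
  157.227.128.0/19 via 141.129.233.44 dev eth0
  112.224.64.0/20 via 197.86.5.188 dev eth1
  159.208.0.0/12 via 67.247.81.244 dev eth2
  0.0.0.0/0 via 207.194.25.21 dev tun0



Longest prefix match for 159.222.77.84:
  /19 157.227.128.0: no
  /20 112.224.64.0: no
  /12 159.208.0.0: MATCH
  /0 0.0.0.0: MATCH
Selected: next-hop 67.247.81.244 via eth2 (matched /12)


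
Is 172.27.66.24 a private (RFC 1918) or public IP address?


RFC 1918 private ranges:
  10.0.0.0/8 (10.0.0.0 - 10.255.255.255)
  172.16.0.0/12 (172.16.0.0 - 172.31.255.255)
  192.168.0.0/16 (192.168.0.0 - 192.168.255.255)
Private (in 172.16.0.0/12)


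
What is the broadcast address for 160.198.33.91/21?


Network: 160.198.32.0/21
Host bits = 11
Set all host bits to 1:
Broadcast: 160.198.39.255


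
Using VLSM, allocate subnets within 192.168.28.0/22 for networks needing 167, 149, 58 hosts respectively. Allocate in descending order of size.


167 hosts -> /24 (254 usable): 192.168.28.0/24
149 hosts -> /24 (254 usable): 192.168.29.0/24
58 hosts -> /26 (62 usable): 192.168.30.0/26
Allocation: 192.168.28.0/24 (167 hosts, 254 usable); 192.168.29.0/24 (149 hosts, 254 usable); 192.168.30.0/26 (58 hosts, 62 usable)


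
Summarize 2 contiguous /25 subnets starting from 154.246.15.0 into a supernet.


Original prefix: /25
Number of subnets: 2 = 2^1
New prefix = 25 - 1 = 24
Supernet: 154.246.15.0/24


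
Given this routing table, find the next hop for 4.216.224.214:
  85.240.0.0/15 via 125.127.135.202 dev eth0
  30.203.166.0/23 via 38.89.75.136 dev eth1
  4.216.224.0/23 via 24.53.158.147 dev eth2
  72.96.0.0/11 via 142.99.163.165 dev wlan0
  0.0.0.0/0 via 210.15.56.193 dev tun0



Longest prefix match for 4.216.224.214:
  /15 85.240.0.0: no
  /23 30.203.166.0: no
  /23 4.216.224.0: MATCH
  /11 72.96.0.0: no
  /0 0.0.0.0: MATCH
Selected: next-hop 24.53.158.147 via eth2 (matched /23)


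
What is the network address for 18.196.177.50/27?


IP:   00010010.11000100.10110001.00110010
Mask: 11111111.11111111.11111111.11100000
AND operation:
Net:  00010010.11000100.10110001.00100000
Network: 18.196.177.32/27


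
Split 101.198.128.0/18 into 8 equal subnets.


New prefix = 18 + 3 = 21
Each subnet has 2048 addresses
  101.198.128.0/21
  101.198.136.0/21
  101.198.144.0/21
  101.198.152.0/21
  101.198.160.0/21
  101.198.168.0/21
  101.198.176.0/21
  101.198.184.0/21
Subnets: 101.198.128.0/21, 101.198.136.0/21, 101.198.144.0/21, 101.198.152.0/21, 101.198.160.0/21, 101.198.168.0/21, 101.198.176.0/21, 101.198.184.0/21


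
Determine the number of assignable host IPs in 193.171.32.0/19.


Host bits = 32 - 19 = 13
Total addresses = 2^13 = 8192
Usable = total - 2 (network and broadcast)
Usable hosts: 8190


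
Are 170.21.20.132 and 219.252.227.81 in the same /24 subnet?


Mask: 255.255.255.0
170.21.20.132 AND mask = 170.21.20.0
219.252.227.81 AND mask = 219.252.227.0
No, different subnets (170.21.20.0 vs 219.252.227.0)


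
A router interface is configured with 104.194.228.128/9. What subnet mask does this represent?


/9 means 9 network bits, 23 host bits
Binary: 11111111100000000000000000000000
Mask: 255.128.0.0


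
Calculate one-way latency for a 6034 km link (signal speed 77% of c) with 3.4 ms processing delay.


Speed = 0.77 * 3e5 km/s = 231000 km/s
Propagation delay = 6034 / 231000 = 0.0261 s = 26.1212 ms
Processing delay = 3.4 ms
Total one-way latency = 29.5212 ms


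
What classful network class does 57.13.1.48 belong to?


First octet: 57
Binary: 00111001
0xxxxxxx -> Class A (1-126)
Class A, default mask 255.0.0.0 (/8)


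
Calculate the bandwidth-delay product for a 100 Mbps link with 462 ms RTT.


BDP = bandwidth * RTT
= 100 Mbps * 462 ms
= 100 * 1e6 * 462 / 1000 bits
= 46200000 bits
= 5775000 bytes
= 5639.6484 KB
BDP = 46200000 bits (5775000 bytes)


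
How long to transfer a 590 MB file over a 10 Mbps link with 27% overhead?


Effective throughput = 10 * (1 - 27/100) = 7.3 Mbps
File size in Mb = 590 * 8 = 4720 Mb
Time = 4720 / 7.3
Time = 646.5753 seconds


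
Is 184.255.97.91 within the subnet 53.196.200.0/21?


Subnet network: 53.196.200.0
Test IP AND mask: 184.255.96.0
No, 184.255.97.91 is not in 53.196.200.0/21


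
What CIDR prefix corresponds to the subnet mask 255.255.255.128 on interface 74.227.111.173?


Binary: 11111111.11111111.11111111.10000000
Count leading 1s
Prefix: /25


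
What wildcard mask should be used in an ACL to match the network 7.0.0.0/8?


Subnet mask: 255.0.0.0
Wildcard = 255.255.255.255 - subnet mask
255 - 255 = 0
255 - 0 = 255
255 - 0 = 255
255 - 0 = 255
Wildcard: 0.255.255.255


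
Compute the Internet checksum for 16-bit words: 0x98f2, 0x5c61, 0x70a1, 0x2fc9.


Sum all words (with carry folding):
+ 0x98f2 = 0x98f2
+ 0x5c61 = 0xf553
+ 0x70a1 = 0x65f5
+ 0x2fc9 = 0x95be
One's complement: ~0x95be
Checksum = 0x6a41


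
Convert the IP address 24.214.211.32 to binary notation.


24 = 00011000
214 = 11010110
211 = 11010011
32 = 00100000
Binary: 00011000.11010110.11010011.00100000


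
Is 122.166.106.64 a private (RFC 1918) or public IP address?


RFC 1918 private ranges:
  10.0.0.0/8 (10.0.0.0 - 10.255.255.255)
  172.16.0.0/12 (172.16.0.0 - 172.31.255.255)
  192.168.0.0/16 (192.168.0.0 - 192.168.255.255)
Public (not in any RFC 1918 range)


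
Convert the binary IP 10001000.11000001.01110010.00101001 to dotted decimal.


10001000 = 136
11000001 = 193
01110010 = 114
00101001 = 41
IP: 136.193.114.41


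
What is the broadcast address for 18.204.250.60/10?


Network: 18.192.0.0/10
Host bits = 22
Set all host bits to 1:
Broadcast: 18.255.255.255


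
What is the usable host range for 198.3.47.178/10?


Network: 198.0.0.0
Broadcast: 198.63.255.255
First usable = network + 1
Last usable = broadcast - 1
Range: 198.0.0.1 to 198.63.255.254


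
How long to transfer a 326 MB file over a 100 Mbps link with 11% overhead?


Effective throughput = 100 * (1 - 11/100) = 89 Mbps
File size in Mb = 326 * 8 = 2608 Mb
Time = 2608 / 89
Time = 29.3034 seconds


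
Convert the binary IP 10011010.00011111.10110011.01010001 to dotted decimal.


10011010 = 154
00011111 = 31
10110011 = 179
01010001 = 81
IP: 154.31.179.81


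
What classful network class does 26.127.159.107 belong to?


First octet: 26
Binary: 00011010
0xxxxxxx -> Class A (1-126)
Class A, default mask 255.0.0.0 (/8)


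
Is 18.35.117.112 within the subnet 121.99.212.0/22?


Subnet network: 121.99.212.0
Test IP AND mask: 18.35.116.0
No, 18.35.117.112 is not in 121.99.212.0/22
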